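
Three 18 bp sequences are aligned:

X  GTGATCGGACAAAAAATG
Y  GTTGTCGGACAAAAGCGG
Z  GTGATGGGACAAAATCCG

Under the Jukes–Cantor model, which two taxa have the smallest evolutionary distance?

X–Y: 5/18 differ, p = 0.278, d = 0.347.
X–Z: 4/18 differ, p = 0.222, d = 0.264.
Y–Z: 5/18 differ, p = 0.278, d = 0.347.
The smallest distance is between X and Z.

X and Z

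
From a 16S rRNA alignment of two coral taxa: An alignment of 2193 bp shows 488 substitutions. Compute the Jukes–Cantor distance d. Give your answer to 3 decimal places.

p = 488/2193 ≈ 0.222526.
d = −(3/4) ln(1 − 4p/3) = −0.75 ln(1 − 0.296701) = −0.75 ln(0.703299)
  = −0.75 × (-0.351973) = 0.263980 substitutions/site.

0.264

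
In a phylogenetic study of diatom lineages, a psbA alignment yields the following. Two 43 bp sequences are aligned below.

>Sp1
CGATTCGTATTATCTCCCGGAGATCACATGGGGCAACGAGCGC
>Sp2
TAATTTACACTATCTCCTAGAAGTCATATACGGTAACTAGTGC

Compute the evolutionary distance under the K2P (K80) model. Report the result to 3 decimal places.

0.623

Of 43 sites, 14 differences are transitions and 2 are transversions, so P = 14/43 ≈ 0.325581 and Q = 2/43 ≈ 0.046512.
Under the Kimura two-parameter model, d = −½ ln(1 − 2P − Q) − ¼ ln(1 − 2Q).
1 − 2P − Q = 0.302326, giving −½ ln(0.302326) = 0.598125.
1 − 2Q = 0.906976, giving −¼ ln(0.906976) = 0.024410.
d = 0.598125 + 0.024410 = 0.622535.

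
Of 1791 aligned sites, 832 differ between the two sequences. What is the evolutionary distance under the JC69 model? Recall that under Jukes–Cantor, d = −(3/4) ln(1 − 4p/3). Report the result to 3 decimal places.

0.724

p = 832/1791 ≈ 0.464545.
d = −(3/4) ln(1 − 4p/3) = −0.75 ln(1 − 0.619393) = −0.75 ln(0.380607)
  = −0.75 × (-0.965988) = 0.724491 substitutions/site.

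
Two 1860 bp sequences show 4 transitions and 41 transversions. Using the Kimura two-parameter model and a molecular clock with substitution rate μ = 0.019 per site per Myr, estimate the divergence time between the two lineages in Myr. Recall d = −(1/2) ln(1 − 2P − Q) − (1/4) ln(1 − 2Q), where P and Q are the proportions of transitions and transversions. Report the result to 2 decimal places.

0.65

P = 4/1860 ≈ 0.002151 and Q = 41/1860 ≈ 0.022043.
Under the Kimura two-parameter model, d = −½ ln(1 − 2P − Q) − ¼ ln(1 − 2Q).
1 − 2P − Q = 0.973655, giving −½ ln(0.973655) = 0.013349.
1 − 2Q = 0.955914, giving −¼ ln(0.955914) = 0.011272.
d = 0.013349 + 0.011272 = 0.024621.
Under a molecular clock d = 2μt, so t = d/(2μ) = 0.024621 / (2 × 0.019) = 0.65 Myr.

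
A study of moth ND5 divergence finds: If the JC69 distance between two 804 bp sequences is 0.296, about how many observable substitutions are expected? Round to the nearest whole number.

197

Invert JC69: p = (3/4)(1 − e^(−4d/3)) = 0.75 × (1 − e^(-0.394667)) = 0.75 × (1 − 0.673904) = 0.244572.
Expected differing sites = pL ≈ 0.244572 × 804 = 196.635888 ≈ 197.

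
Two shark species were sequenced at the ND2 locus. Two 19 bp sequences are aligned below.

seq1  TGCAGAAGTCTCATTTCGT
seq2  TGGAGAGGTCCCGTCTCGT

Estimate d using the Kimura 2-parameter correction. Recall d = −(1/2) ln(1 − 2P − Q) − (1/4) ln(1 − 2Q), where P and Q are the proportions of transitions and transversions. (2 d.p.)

0.35

Of 19 sites, 4 differences are transitions and 1 are transversions, so P = 4/19 ≈ 0.210526 and Q = 1/19 ≈ 0.052632.
Under the Kimura two-parameter model, d = −½ ln(1 − 2P − Q) − ¼ ln(1 − 2Q).
1 − 2P − Q = 0.526316, giving −½ ln(0.526316) = 0.320927.
1 − 2Q = 0.894736, giving −¼ ln(0.894736) = 0.027807.
d = 0.320927 + 0.027807 = 0.348734.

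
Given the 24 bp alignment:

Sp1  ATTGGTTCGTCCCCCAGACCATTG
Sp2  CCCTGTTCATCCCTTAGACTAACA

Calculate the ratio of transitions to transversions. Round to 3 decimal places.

Transitions are A↔G and C↔T; transversions are all other mismatches.
Transitions: 8. Transversions: 3.
R = 8/3 = 2.666666… ≈ 2.667 (to 3 d.p.).

2.667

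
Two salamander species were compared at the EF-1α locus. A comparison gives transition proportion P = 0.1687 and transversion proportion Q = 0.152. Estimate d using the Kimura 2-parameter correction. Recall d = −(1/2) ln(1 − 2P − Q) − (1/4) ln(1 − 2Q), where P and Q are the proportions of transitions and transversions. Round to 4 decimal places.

Under the Kimura two-parameter model, d = −½ ln(1 − 2P − Q) − ¼ ln(1 − 2Q).
1 − 2P − Q = 0.5106, giving −½ ln(0.5106) = 0.336084.
1 − 2Q = 0.696, giving −¼ ln(0.696) = 0.090601.
d = 0.336084 + 0.090601 = 0.426685.

0.4267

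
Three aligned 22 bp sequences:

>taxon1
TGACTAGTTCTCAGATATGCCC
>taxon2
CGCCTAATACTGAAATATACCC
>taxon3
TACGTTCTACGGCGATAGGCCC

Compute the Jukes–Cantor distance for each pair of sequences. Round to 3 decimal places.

d(taxon1,taxon2) = 0.414, d(taxon1,taxon3) = 0.699, d(taxon2,taxon3) = 0.699

taxon1–taxon2: 7/22 sites differ → p ≈ 0.318182, d = −0.75 ln(1 − 0.424243) = 0.414052 ≈ 0.414.
taxon1–taxon3: 10/22 sites differ → p ≈ 0.454545, d = −0.75 ln(1 − 0.60606) = 0.698667 ≈ 0.699.
taxon2–taxon3: 10/22 sites differ → p ≈ 0.454545, d = −0.75 ln(1 − 0.60606) = 0.698667 ≈ 0.699.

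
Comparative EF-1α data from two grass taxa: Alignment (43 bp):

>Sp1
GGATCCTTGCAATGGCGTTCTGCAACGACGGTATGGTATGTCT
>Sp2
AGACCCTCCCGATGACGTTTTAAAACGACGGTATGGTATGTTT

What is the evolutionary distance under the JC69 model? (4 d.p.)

The sequences differ at 10 of 43 sites (1, 4, 8, 9, 11, 15, 20, 22, 23, 42), so p = 10/43 ≈ 0.232558.
d = −(3/4) ln(1 − 4p/3) = −0.75 ln(1 − 0.310077) = −0.75 ln(0.689923)
  = −0.75 × (-0.371175) = 0.278381 substitutions/site.

0.2784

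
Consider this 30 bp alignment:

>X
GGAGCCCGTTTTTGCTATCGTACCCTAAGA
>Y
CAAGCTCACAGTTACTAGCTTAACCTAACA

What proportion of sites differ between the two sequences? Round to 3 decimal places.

The sequences differ at 12 of 30 positions.
p = 12/30 = 0.400.

0.400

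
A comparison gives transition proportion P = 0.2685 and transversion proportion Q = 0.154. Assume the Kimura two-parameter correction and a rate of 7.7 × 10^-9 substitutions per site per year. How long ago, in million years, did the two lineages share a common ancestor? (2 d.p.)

44.11

Under the Kimura two-parameter model, d = −½ ln(1 − 2P − Q) − ¼ ln(1 − 2Q).
1 − 2P − Q = 0.309, giving −½ ln(0.309) = 0.587207.
1 − 2Q = 0.692, giving −¼ ln(0.692) = 0.092042.
d = 0.587207 + 0.092042 = 0.679249.
Under a molecular clock d = 2μt, so t = d/(2μ) = 0.679249 / (2 × 7.7 × 10^-9) = 44.11 million years.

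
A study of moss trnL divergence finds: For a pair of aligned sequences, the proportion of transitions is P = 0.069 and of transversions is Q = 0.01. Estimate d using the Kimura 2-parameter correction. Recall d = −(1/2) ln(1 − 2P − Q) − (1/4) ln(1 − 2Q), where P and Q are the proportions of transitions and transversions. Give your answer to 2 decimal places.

Under the Kimura two-parameter model, d = −½ ln(1 − 2P − Q) − ¼ ln(1 − 2Q).
1 − 2P − Q = 0.852, giving −½ ln(0.852) = 0.080084.
1 − 2Q = 0.98, giving −¼ ln(0.98) = 0.005051.
d = 0.080084 + 0.005051 = 0.085135.

0.09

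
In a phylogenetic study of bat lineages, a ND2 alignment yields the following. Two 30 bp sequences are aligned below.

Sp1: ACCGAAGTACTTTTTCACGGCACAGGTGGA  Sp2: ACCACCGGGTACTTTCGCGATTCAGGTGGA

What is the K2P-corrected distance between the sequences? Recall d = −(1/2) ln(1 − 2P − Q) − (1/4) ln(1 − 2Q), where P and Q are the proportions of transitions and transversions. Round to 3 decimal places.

Of 30 sites, 7 differences are transitions and 5 are transversions, so P = 7/30 ≈ 0.233333 and Q = 5/30 ≈ 0.166667.
Under the Kimura two-parameter model, d = −½ ln(1 − 2P − Q) − ¼ ln(1 − 2Q).
1 − 2P − Q = 0.366667, giving −½ ln(0.366667) = 0.501651.
1 − 2Q = 0.666666, giving −¼ ln(0.666666) = 0.101367.
d = 0.501651 + 0.101367 = 0.603018.

0.603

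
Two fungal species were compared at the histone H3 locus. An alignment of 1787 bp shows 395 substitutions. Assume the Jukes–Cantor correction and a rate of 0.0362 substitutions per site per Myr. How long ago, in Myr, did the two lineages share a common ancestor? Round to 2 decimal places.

3.62

p = 395/1787 ≈ 0.221041.
d = −(3/4) ln(1 − 4p/3) = −0.75 ln(1 − 0.294721) = −0.75 ln(0.705279)
  = −0.75 × (-0.349162) = 0.261872 substitutions/site.
Under a molecular clock d = 2μt, so t = d/(2μ) = 0.261872 / (2 × 0.0362) = 3.62 Myr.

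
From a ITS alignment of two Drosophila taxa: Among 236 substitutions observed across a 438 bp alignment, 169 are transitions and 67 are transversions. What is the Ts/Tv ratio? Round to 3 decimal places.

R = 169/67 = 2.522388… ≈ 2.522 (to 3 d.p.).

2.522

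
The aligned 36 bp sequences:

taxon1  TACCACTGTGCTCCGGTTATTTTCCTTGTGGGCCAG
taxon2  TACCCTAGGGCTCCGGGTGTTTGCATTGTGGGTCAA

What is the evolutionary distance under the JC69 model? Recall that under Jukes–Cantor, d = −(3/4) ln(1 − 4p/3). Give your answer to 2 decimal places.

0.35

The sequences differ at 10 of 36 sites (5, 6, 7, 9, 17, 19, 23, 25, 33, 36), so p = 10/36 ≈ 0.277778.
d = −(3/4) ln(1 − 4p/3) = −0.75 ln(1 − 0.370371) = −0.75 ln(0.629629)
  = −0.75 × (-0.462625) = 0.346969 substitutions/site.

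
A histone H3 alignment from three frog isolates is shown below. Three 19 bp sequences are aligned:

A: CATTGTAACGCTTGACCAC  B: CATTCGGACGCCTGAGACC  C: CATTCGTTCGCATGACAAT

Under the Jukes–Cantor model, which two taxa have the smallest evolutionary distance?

B and C

A–B: 7/19 differ, p = 0.368, d = 0.507.
A–C: 7/19 differ, p = 0.368, d = 0.507.
B–C: 6/19 differ, p = 0.316, d = 0.410.
The smallest distance is between B and C.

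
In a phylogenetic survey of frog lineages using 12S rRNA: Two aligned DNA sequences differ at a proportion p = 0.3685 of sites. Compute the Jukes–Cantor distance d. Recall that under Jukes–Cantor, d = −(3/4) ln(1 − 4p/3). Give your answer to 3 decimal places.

0.507

d = −(3/4) ln(1 − 4p/3) = −0.75 ln(1 − 0.491333) = −0.75 ln(0.508667)
  = −0.75 × (-0.675962) = 0.506972 substitutions/site.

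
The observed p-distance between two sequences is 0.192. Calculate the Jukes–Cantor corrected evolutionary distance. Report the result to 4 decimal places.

0.2218

d = −(3/4) ln(1 − 4p/3) = −0.75 ln(1 − 0.256) = −0.75 ln(0.744)
  = −0.75 × (-0.295714) = 0.221786 substitutions/site.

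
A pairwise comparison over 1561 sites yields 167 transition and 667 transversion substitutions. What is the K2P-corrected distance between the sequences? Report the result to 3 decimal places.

P = 167/1561 ≈ 0.106983 and Q = 667/1561 ≈ 0.42729.
Under the Kimura two-parameter model, d = −½ ln(1 − 2P − Q) − ¼ ln(1 − 2Q).
1 − 2P − Q = 0.358744, giving −½ ln(0.358744) = 0.512573.
1 − 2Q = 0.14542, giving −¼ ln(0.14542) = 0.482032.
d = 0.512573 + 0.482032 = 0.994605.

0.995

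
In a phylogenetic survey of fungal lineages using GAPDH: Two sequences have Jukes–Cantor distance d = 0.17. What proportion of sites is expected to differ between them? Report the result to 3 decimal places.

0.152

p = (3/4)(1 − e^(−4d/3)) = 0.75 × (1 − e^(-0.226667)) = 0.75 × (1 − 0.797186) = 0.152111.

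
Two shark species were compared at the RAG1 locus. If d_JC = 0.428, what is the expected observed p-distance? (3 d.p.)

p = (3/4)(1 − e^(−4d/3)) = 0.75 × (1 − e^(-0.570667)) = 0.75 × (1 − 0.565148) = 0.326139.

0.326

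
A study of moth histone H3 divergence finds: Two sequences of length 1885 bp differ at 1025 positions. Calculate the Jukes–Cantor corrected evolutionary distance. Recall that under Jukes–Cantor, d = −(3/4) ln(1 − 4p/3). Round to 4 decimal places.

p = 1025/1885 ≈ 0.543767.
d = −(3/4) ln(1 − 4p/3) = −0.75 ln(1 − 0.725023) = −0.75 ln(0.274977)
  = −0.75 × (-1.291068) = 0.968301 substitutions/site.

0.9683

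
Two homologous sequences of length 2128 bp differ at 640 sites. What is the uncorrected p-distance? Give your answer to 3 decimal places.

0.301

p = 640/2128 = 0.300751… ≈ 0.301 (to 3 d.p.).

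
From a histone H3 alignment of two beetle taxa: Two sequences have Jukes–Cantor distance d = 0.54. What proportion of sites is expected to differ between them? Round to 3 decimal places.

0.385

p = (3/4)(1 − e^(−4d/3)) = 0.75 × (1 − e^(-0.72)) = 0.75 × (1 − 0.486752) = 0.384936.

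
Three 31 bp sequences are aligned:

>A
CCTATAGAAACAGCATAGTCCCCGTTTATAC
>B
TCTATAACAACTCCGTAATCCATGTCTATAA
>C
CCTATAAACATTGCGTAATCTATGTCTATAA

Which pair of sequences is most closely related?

B and C

A–B: 11/31 differ, p = 0.355, d = 0.481.
A–C: 11/31 differ, p = 0.355, d = 0.481.
B–C: 6/31 differ, p = 0.194, d = 0.224.
The smallest distance is between B and C.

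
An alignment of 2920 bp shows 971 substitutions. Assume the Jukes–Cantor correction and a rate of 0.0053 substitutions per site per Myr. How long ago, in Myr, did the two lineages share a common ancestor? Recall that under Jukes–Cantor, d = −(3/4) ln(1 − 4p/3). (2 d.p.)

41.45

p = 971/2920 ≈ 0.332534.
d = −(3/4) ln(1 − 4p/3) = −0.75 ln(1 − 0.443379) = −0.75 ln(0.556621)
  = −0.75 × (-0.585871) = 0.439403 substitutions/site.
Under a molecular clock d = 2μt, so t = d/(2μ) = 0.439403 / (2 × 0.0053) = 41.45 Myr.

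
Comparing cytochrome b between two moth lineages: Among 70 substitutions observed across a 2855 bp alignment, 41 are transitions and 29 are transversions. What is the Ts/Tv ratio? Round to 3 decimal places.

R = 41/29 = 1.413793… ≈ 1.414 (to 3 d.p.).

1.414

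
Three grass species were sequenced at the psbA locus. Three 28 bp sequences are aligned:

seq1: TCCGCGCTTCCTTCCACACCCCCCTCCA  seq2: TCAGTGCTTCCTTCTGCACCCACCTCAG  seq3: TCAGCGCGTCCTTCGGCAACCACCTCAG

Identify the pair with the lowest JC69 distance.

seq1–seq2: 7/28 differ, p = 0.250, d = 0.304.
seq1–seq3: 8/28 differ, p = 0.286, d = 0.360.
seq2–seq3: 4/28 differ, p = 0.143, d = 0.158.
The smallest distance is between seq2 and seq3.

seq2 and seq3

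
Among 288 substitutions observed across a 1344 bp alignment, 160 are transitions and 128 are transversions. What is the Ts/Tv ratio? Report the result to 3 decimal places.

R = 160/128 = 1.250.

1.250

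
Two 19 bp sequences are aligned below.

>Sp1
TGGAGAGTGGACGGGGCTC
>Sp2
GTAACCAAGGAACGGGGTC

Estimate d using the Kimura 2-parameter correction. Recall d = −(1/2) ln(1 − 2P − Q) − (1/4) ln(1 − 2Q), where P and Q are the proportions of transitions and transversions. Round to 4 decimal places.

0.9607

Of 19 sites, 2 differences are transitions and 8 are transversions, so P = 2/19 ≈ 0.105263 and Q = 8/19 ≈ 0.421053.
Under the Kimura two-parameter model, d = −½ ln(1 − 2P − Q) − ¼ ln(1 − 2Q).
1 − 2P − Q = 0.368421, giving −½ ln(0.368421) = 0.499264.
1 − 2Q = 0.157894, giving −¼ ln(0.157894) = 0.461458.
d = 0.499264 + 0.461458 = 0.960722.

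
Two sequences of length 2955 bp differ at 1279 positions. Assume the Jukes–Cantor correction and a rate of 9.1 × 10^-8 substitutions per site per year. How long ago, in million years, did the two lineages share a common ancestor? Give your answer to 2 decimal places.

p = 1279/2955 ≈ 0.432826.
d = −(3/4) ln(1 − 4p/3) = −0.75 ln(1 − 0.577101) = −0.75 ln(0.422899)
  = −0.75 × (-0.860622) = 0.645467 substitutions/site.
Under a molecular clock d = 2μt, so t = d/(2μ) = 0.645467 / (2 × 9.1 × 10^-8) = 3.55 million years.

3.55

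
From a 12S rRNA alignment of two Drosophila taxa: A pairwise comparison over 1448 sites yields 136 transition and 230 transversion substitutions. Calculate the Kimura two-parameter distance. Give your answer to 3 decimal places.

P = 136/1448 ≈ 0.093923 and Q = 230/1448 ≈ 0.15884.
Under the Kimura two-parameter model, d = −½ ln(1 − 2P − Q) − ¼ ln(1 − 2Q).
1 − 2P − Q = 0.653314, giving −½ ln(0.653314) = 0.212849.
1 − 2Q = 0.68232, giving −¼ ln(0.68232) = 0.095564.
d = 0.212849 + 0.095564 = 0.308413.

0.308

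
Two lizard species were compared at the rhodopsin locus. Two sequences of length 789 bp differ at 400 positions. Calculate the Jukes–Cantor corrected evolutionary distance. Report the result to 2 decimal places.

p = 400/789 ≈ 0.506971.
d = −(3/4) ln(1 − 4p/3) = −0.75 ln(1 − 0.675961) = −0.75 ln(0.324039)
  = −0.75 × (-1.126891) = 0.845168 substitutions/site.

0.85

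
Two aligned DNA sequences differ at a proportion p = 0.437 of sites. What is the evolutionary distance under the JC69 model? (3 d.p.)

0.655

d = −(3/4) ln(1 − 4p/3) = −0.75 ln(1 − 0.582667) = −0.75 ln(0.417333)
  = −0.75 × (-0.873871) = 0.655403 substitutions/site.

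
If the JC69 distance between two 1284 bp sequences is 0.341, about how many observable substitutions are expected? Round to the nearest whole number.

352

Invert JC69: p = (3/4)(1 − e^(−4d/3)) = 0.75 × (1 − e^(-0.454667)) = 0.75 × (1 − 0.634659) = 0.274006.
Expected differing sites = pL ≈ 0.274006 × 1284 = 351.823704 ≈ 352.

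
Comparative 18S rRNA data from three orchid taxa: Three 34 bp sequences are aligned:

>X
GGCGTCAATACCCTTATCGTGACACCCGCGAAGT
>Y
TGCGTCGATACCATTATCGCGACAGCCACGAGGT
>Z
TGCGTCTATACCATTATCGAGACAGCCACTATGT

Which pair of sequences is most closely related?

X–Y: 7/34 differ, p = 0.206, d = 0.241.
X–Z: 8/34 differ, p = 0.235, d = 0.282.
Y–Z: 4/34 differ, p = 0.118, d = 0.128.
The smallest distance is between Y and Z.

Y and Z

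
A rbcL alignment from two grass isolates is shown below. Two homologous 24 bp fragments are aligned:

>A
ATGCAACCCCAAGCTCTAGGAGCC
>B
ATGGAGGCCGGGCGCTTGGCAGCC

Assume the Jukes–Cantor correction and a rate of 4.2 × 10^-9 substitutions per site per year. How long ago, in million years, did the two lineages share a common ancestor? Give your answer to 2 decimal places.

98.09

The sequences differ at 12 of 24 sites, so p = 12/24 = 0.5.
d = −(3/4) ln(1 − 4p/3) = −0.75 ln(1 − 0.666667) = −0.75 ln(0.333333)
  = −0.75 × (-1.098613) = 0.823960 substitutions/site.
Under a molecular clock d = 2μt, so t = d/(2μ) = 0.823960 / (2 × 4.2 × 10^-9) = 98.09 million years.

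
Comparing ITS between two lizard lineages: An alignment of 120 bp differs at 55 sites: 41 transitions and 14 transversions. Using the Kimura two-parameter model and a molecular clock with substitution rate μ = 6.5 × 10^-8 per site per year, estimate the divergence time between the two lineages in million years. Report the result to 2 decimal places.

P = 41/120 ≈ 0.341667 and Q = 14/120 ≈ 0.116667.
Under the Kimura two-parameter model, d = −½ ln(1 − 2P − Q) − ¼ ln(1 − 2Q).
1 − 2P − Q = 0.199999, giving −½ ln(0.199999) = 0.804721.
1 − 2Q = 0.766666, giving −¼ ln(0.766666) = 0.066426.
d = 0.804721 + 0.066426 = 0.871147.
Under a molecular clock d = 2μt, so t = d/(2μ) = 0.871147 / (2 × 6.5 × 10^-8) = 6.70 million years.

6.70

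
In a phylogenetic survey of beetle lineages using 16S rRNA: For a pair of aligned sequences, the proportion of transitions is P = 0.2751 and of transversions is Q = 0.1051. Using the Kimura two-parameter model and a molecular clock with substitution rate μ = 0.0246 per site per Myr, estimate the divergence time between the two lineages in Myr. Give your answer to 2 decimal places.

Under the Kimura two-parameter model, d = −½ ln(1 − 2P − Q) − ¼ ln(1 − 2Q).
1 − 2P − Q = 0.3447, giving −½ ln(0.3447) = 0.532540.
1 − 2Q = 0.7898, giving −¼ ln(0.7898) = 0.058994.
d = 0.532540 + 0.058994 = 0.591534.
Under a molecular clock d = 2μt, so t = d/(2μ) = 0.591534 / (2 × 0.0246) = 12.02 Myr.

12.02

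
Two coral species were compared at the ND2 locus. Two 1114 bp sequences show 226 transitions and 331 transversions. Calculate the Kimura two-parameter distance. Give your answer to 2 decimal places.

P = 226/1114 ≈ 0.202873 and Q = 331/1114 ≈ 0.297127.
Under the Kimura two-parameter model, d = −½ ln(1 − 2P − Q) − ¼ ln(1 − 2Q).
1 − 2P − Q = 0.297127, giving −½ ln(0.297127) = 0.606798.
1 − 2Q = 0.405746, giving −¼ ln(0.405746) = 0.225507.
d = 0.606798 + 0.225507 = 0.832305.

0.83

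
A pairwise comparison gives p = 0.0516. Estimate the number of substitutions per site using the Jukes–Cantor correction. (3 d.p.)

0.053

d = −(3/4) ln(1 − 4p/3) = −0.75 ln(1 − 0.0688) = −0.75 ln(0.9312)
  = −0.75 × (-0.071281) = 0.053461 substitutions/site.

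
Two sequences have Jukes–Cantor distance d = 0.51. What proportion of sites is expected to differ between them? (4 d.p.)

p = (3/4)(1 − e^(−4d/3)) = 0.75 × (1 − e^(-0.68)) = 0.75 × (1 − 0.506617) = 0.370037.

0.3700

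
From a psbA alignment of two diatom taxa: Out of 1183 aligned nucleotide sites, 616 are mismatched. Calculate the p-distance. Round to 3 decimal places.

0.521

p = 616/1183 = 0.520710… ≈ 0.521 (to 3 d.p.).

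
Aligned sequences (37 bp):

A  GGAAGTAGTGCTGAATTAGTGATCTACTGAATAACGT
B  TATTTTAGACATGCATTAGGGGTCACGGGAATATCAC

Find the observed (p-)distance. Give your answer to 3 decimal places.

The sequences differ at 18 of 37 positions.
p = 18/37 = 0.486486… ≈ 0.486 (to 3 d.p.).

0.486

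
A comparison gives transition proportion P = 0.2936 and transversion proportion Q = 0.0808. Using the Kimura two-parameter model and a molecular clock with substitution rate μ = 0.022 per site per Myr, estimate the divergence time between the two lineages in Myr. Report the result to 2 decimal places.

Under the Kimura two-parameter model, d = −½ ln(1 − 2P − Q) − ¼ ln(1 − 2Q).
1 − 2P − Q = 0.332, giving −½ ln(0.332) = 0.551310.
1 − 2Q = 0.8384, giving −¼ ln(0.8384) = 0.044065.
d = 0.551310 + 0.044065 = 0.595375.
Under a molecular clock d = 2μt, so t = d/(2μ) = 0.595375 / (2 × 0.022) = 13.53 Myr.

13.53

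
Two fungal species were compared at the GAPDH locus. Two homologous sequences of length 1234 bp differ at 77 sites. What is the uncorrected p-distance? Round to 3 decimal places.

0.062

p = 77/1234 = 0.062398… ≈ 0.062 (to 3 d.p.).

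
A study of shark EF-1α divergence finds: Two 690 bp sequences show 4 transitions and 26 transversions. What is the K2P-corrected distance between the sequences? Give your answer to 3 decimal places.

0.045

P = 4/690 ≈ 0.005797 and Q = 26/690 ≈ 0.037681.
Under the Kimura two-parameter model, d = −½ ln(1 − 2P − Q) − ¼ ln(1 − 2Q).
1 − 2P − Q = 0.950725, giving −½ ln(0.950725) = 0.025265.
1 − 2Q = 0.924638, giving −¼ ln(0.924638) = 0.019588.
d = 0.025265 + 0.019588 = 0.044853.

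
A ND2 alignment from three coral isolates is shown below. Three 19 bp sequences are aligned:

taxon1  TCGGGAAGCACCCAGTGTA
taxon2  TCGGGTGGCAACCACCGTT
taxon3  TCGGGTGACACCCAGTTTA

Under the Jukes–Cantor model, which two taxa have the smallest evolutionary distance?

taxon1–taxon2: 6/19 differ, p = 0.316, d = 0.410.
taxon1–taxon3: 4/19 differ, p = 0.211, d = 0.247.
taxon2–taxon3: 6/19 differ, p = 0.316, d = 0.410.
The smallest distance is between taxon1 and taxon3.

taxon1 and taxon3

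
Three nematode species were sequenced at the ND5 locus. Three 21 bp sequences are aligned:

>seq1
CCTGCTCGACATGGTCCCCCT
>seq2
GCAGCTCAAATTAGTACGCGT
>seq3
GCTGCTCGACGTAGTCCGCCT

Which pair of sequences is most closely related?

seq1–seq2: 9/21 differ, p = 0.429, d = 0.635.
seq1–seq3: 4/21 differ, p = 0.190, d = 0.220.
seq2–seq3: 6/21 differ, p = 0.286, d = 0.360.
The smallest distance is between seq1 and seq3.

seq1 and seq3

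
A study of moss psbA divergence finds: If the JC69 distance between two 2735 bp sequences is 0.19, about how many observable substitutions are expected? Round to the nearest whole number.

Invert JC69: p = (3/4)(1 − e^(−4d/3)) = 0.75 × (1 − e^(-0.253333)) = 0.75 × (1 − 0.776209) = 0.167843.
Expected differing sites = pL ≈ 0.167843 × 2735 = 459.050605 ≈ 459.

459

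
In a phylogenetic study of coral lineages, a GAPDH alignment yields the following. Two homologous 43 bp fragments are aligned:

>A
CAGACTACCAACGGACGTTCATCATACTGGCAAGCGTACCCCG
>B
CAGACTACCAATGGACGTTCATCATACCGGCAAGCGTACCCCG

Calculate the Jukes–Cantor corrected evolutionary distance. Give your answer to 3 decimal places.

The sequences differ at 2 of 43 sites (12, 28), so p = 2/43 ≈ 0.046512.
d = −(3/4) ln(1 − 4p/3) = −0.75 ln(1 − 0.062016) = −0.75 ln(0.937984)
  = −0.75 × (-0.064022) = 0.048017 substitutions/site.

0.048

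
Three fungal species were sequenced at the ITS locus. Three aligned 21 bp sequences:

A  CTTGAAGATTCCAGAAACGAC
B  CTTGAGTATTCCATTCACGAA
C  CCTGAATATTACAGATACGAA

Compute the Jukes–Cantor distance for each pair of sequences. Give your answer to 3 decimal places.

d(A,B) = 0.360, d(A,C) = 0.286, d(B,C) = 0.360

A–B: 6/21 sites differ → p ≈ 0.285714, d = −0.75 ln(1 − 0.380952) = 0.359679 ≈ 0.360.
A–C: 5/21 sites differ → p ≈ 0.238095, d = −0.75 ln(1 − 0.31746) = 0.286451 ≈ 0.286.
B–C: 6/21 sites differ → p ≈ 0.285714, d = −0.75 ln(1 − 0.380952) = 0.359679 ≈ 0.360.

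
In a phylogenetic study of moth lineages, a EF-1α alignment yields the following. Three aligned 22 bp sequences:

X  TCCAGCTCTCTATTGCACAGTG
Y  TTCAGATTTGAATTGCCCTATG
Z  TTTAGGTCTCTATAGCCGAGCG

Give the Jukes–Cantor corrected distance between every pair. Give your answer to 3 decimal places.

X–Y: 8/22 sites differ → p ≈ 0.363636, d = −0.75 ln(1 − 0.484848) = 0.497470 ≈ 0.497.
X–Z: 7/22 sites differ → p ≈ 0.318182, d = −0.75 ln(1 − 0.424243) = 0.414052 ≈ 0.414.
Y–Z: 10/22 sites differ → p ≈ 0.454545, d = −0.75 ln(1 − 0.60606) = 0.698667 ≈ 0.699.

d(X,Y) = 0.497, d(X,Z) = 0.414, d(Y,Z) = 0.699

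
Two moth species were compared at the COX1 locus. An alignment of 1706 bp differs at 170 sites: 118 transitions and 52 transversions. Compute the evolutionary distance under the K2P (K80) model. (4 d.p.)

0.1082

P = 118/1706 ≈ 0.069168 and Q = 52/1706 ≈ 0.030481.
Under the Kimura two-parameter model, d = −½ ln(1 − 2P − Q) − ¼ ln(1 − 2Q).
1 − 2P − Q = 0.831183, giving −½ ln(0.831183) = 0.092453.
1 − 2Q = 0.939038, giving −¼ ln(0.939038) = 0.015725.
d = 0.092453 + 0.015725 = 0.108178.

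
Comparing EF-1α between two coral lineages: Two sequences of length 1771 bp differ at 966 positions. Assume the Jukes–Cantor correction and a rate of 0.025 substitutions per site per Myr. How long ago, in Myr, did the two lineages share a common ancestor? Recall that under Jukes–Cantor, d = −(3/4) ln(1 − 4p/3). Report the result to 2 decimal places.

19.49

p = 966/1771 ≈ 0.545455.
d = −(3/4) ln(1 − 4p/3) = −0.75 ln(1 − 0.727273) = −0.75 ln(0.272727)
  = −0.75 × (-1.299284) = 0.974463 substitutions/site.
Under a molecular clock d = 2μt, so t = d/(2μ) = 0.974463 / (2 × 0.025) = 19.49 Myr.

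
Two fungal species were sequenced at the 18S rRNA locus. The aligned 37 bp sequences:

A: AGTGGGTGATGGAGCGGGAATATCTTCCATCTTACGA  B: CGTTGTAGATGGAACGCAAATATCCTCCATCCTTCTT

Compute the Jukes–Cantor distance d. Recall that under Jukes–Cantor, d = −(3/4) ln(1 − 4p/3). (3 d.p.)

0.425

The sequences differ at 12 of 37 sites, so p = 12/37 ≈ 0.324324.
d = −(3/4) ln(1 − 4p/3) = −0.75 ln(1 − 0.432432) = −0.75 ln(0.567568)
  = −0.75 × (-0.566395) = 0.424796 substitutions/site.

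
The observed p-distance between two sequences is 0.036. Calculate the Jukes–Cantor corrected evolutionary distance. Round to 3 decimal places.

0.037

d = −(3/4) ln(1 − 4p/3) = −0.75 ln(1 − 0.048) = −0.75 ln(0.952)
  = −0.75 × (-0.049190) = 0.036893 substitutions/site.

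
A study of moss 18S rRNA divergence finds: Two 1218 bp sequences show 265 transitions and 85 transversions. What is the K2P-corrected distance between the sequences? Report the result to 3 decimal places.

0.389

P = 265/1218 ≈ 0.21757 and Q = 85/1218 ≈ 0.069787.
Under the Kimura two-parameter model, d = −½ ln(1 − 2P − Q) − ¼ ln(1 − 2Q).
1 − 2P − Q = 0.495073, giving −½ ln(0.495073) = 0.351525.
1 − 2Q = 0.860426, giving −¼ ln(0.860426) = 0.037582.
d = 0.351525 + 0.037582 = 0.389107.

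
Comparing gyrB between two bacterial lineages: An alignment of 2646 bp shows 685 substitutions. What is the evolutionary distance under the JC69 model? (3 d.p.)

p = 685/2646 ≈ 0.258881.
d = −(3/4) ln(1 − 4p/3) = −0.75 ln(1 − 0.345175) = −0.75 ln(0.654825)
  = −0.75 × (-0.423387) = 0.317540 substitutions/site.

0.318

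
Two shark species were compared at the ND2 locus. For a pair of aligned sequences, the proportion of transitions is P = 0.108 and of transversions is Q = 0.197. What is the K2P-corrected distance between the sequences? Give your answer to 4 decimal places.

Under the Kimura two-parameter model, d = −½ ln(1 − 2P − Q) − ¼ ln(1 − 2Q).
1 − 2P − Q = 0.587, giving −½ ln(0.587) = 0.266365.
1 − 2Q = 0.606, giving −¼ ln(0.606) = 0.125219.
d = 0.266365 + 0.125219 = 0.391584.

0.3916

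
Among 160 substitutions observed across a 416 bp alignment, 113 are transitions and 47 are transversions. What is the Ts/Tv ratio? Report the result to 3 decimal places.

2.404

R = 113/47 = 2.404255… ≈ 2.404 (to 3 d.p.).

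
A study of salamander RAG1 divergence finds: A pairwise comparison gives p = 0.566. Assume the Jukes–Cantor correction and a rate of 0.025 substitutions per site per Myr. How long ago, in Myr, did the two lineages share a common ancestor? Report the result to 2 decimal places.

d = −(3/4) ln(1 − 4p/3) = −0.75 ln(1 − 0.754667) = −0.75 ln(0.245333)
  = −0.75 × (-1.405139) = 1.053854 substitutions/site.
Under a molecular clock d = 2μt, so t = d/(2μ) = 1.053854 / (2 × 0.025) = 21.08 Myr.

21.08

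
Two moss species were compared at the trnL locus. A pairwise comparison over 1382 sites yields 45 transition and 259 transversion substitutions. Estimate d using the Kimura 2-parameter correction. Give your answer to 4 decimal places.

0.2630

P = 45/1382 ≈ 0.032562 and Q = 259/1382 ≈ 0.18741.
Under the Kimura two-parameter model, d = −½ ln(1 − 2P − Q) − ¼ ln(1 − 2Q).
1 − 2P − Q = 0.747466, giving −½ ln(0.747466) = 0.145533.
1 − 2Q = 0.62518, giving −¼ ln(0.62518) = 0.117429.
d = 0.145533 + 0.117429 = 0.262962.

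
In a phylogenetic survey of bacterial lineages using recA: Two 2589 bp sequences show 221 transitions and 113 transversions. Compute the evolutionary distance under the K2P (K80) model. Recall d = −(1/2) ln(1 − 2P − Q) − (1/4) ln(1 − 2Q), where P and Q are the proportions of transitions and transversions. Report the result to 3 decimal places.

0.143

P = 221/2589 ≈ 0.085361 and Q = 113/2589 ≈ 0.043646.
Under the Kimura two-parameter model, d = −½ ln(1 − 2P − Q) − ¼ ln(1 − 2Q).
1 − 2P − Q = 0.785632, giving −½ ln(0.785632) = 0.120633.
1 − 2Q = 0.912708, giving −¼ ln(0.912708) = 0.022835.
d = 0.120633 + 0.022835 = 0.143468.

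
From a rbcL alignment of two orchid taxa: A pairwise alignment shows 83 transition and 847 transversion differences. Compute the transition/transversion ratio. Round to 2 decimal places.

R = 83/847 = 0.097992… ≈ 0.10 (to 2 d.p.).

0.10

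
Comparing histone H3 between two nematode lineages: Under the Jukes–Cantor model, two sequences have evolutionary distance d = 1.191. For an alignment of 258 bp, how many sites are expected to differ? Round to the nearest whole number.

154

Invert JC69: p = (3/4)(1 − e^(−4d/3)) = 0.75 × (1 − e^(-1.588)) = 0.75 × (1 − 0.204334) = 0.596750.
Expected differing sites = pL ≈ 0.596750 × 258 = 153.9615 ≈ 154.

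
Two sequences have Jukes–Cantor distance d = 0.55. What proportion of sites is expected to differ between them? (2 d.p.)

0.39

p = (3/4)(1 − e^(−4d/3)) = 0.75 × (1 − e^(-0.733333)) = 0.75 × (1 − 0.480305) = 0.389771.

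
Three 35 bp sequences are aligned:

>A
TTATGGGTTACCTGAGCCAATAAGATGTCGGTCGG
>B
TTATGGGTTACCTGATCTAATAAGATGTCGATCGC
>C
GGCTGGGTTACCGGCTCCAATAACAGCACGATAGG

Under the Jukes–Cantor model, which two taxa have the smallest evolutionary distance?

A and B

A–B: 4/35 differ, p = 0.114, d = 0.124.
A–C: 12/35 differ, p = 0.343, d = 0.458.
B–C: 12/35 differ, p = 0.343, d = 0.458.
The smallest distance is between A and B.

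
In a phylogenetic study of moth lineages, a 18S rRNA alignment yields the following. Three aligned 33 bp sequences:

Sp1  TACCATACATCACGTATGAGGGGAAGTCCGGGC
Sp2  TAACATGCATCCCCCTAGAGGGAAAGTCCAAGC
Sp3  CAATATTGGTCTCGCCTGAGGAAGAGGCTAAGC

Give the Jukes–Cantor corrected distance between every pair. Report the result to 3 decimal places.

Sp1–Sp2: 10/33 sites differ → p ≈ 0.30303, d = −0.75 ln(1 − 0.40404) = 0.388186 ≈ 0.388.
Sp1–Sp3: 16/33 sites differ → p ≈ 0.484848, d = −0.75 ln(1 − 0.646464) = 0.779827 ≈ 0.780.
Sp2–Sp3: 13/33 sites differ → p ≈ 0.393939, d = −0.75 ln(1 − 0.525252) = 0.558728 ≈ 0.559.

d(Sp1,Sp2) = 0.388, d(Sp1,Sp3) = 0.780, d(Sp2,Sp3) = 0.559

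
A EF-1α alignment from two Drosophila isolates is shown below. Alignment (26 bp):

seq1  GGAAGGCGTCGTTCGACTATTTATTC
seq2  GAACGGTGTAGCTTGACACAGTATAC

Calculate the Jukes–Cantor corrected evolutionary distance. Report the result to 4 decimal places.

0.6228

The sequences differ at 11 of 26 sites, so p = 11/26 ≈ 0.423077.
d = −(3/4) ln(1 − 4p/3) = −0.75 ln(1 − 0.564103) = −0.75 ln(0.435897)
  = −0.75 × (-0.830349) = 0.622762 substitutions/site.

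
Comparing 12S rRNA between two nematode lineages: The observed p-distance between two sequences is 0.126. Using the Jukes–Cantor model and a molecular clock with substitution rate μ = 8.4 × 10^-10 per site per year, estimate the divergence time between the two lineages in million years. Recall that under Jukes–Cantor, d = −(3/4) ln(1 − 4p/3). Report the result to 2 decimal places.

d = −(3/4) ln(1 − 4p/3) = −0.75 ln(1 − 0.168) = −0.75 ln(0.832)
  = −0.75 × (-0.183923) = 0.137942 substitutions/site.
Under a molecular clock d = 2μt, so t = d/(2μ) = 0.137942 / (2 × 8.4 × 10^-10) = 82.11 million years.

82.11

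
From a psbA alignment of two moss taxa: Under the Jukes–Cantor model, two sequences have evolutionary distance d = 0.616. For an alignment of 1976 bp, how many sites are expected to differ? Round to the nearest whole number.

830

Invert JC69: p = (3/4)(1 − e^(−4d/3)) = 0.75 × (1 − e^(-0.821333)) = 0.75 × (1 − 0.439845) = 0.420116.
Expected differing sites = pL ≈ 0.420116 × 1976 = 830.149216 ≈ 830.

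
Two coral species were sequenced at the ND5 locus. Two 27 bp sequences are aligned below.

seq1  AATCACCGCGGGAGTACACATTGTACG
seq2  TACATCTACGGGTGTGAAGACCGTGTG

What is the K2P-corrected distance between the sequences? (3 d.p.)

0.990

Of 27 sites, 8 differences are transitions and 6 are transversions, so P = 8/27 ≈ 0.296296 and Q = 6/27 ≈ 0.222222.
Under the Kimura two-parameter model, d = −½ ln(1 − 2P − Q) − ¼ ln(1 − 2Q).
1 − 2P − Q = 0.185186, giving −½ ln(0.185186) = 0.843197.
1 − 2Q = 0.555556, giving −¼ ln(0.555556) = 0.146946.
d = 0.843197 + 0.146946 = 0.990143.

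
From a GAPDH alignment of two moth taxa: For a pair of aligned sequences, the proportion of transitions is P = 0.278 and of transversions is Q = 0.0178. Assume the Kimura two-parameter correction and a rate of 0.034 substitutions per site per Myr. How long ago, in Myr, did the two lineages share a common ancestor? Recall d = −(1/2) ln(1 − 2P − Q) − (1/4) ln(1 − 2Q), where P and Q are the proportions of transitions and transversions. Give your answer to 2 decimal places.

6.40

Under the Kimura two-parameter model, d = −½ ln(1 − 2P − Q) − ¼ ln(1 − 2Q).
1 − 2P − Q = 0.4262, giving −½ ln(0.4262) = 0.426423.
1 − 2Q = 0.9644, giving −¼ ln(0.9644) = 0.009062.
d = 0.426423 + 0.009062 = 0.435485.
Under a molecular clock d = 2μt, so t = d/(2μ) = 0.435485 / (2 × 0.034) = 6.40 Myr.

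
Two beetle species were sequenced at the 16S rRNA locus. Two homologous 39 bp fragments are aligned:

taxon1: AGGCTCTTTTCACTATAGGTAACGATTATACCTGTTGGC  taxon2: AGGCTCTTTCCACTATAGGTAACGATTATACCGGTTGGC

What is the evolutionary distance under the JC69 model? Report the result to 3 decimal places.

0.053

The sequences differ at 2 of 39 sites (10, 33), so p = 2/39 ≈ 0.051282.
d = −(3/4) ln(1 − 4p/3) = −0.75 ln(1 − 0.068376) = −0.75 ln(0.931624)
  = −0.75 × (-0.070826) = 0.053120 substitutions/site.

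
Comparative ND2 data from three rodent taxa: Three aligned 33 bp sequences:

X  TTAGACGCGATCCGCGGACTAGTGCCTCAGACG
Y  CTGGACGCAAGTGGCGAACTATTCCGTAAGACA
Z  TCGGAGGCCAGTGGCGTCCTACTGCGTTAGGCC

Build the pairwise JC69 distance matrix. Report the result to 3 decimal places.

X–Y: 12/33 sites differ → p ≈ 0.363636, d = −0.75 ln(1 − 0.484848) = 0.497470 ≈ 0.497.
X–Z: 14/33 sites differ → p ≈ 0.424242, d = −0.75 ln(1 − 0.565656) = 0.625439 ≈ 0.625.
Y–Z: 11/33 sites differ → p ≈ 0.333333, d = −0.75 ln(1 − 0.444444) = 0.440839 ≈ 0.441.

d(X,Y) = 0.497, d(X,Z) = 0.625, d(Y,Z) = 0.441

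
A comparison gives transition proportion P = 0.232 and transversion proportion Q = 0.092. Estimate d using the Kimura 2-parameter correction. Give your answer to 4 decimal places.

0.4568

Under the Kimura two-parameter model, d = −½ ln(1 − 2P − Q) − ¼ ln(1 − 2Q).
1 − 2P − Q = 0.444, giving −½ ln(0.444) = 0.405965.
1 − 2Q = 0.816, giving −¼ ln(0.816) = 0.050835.
d = 0.405965 + 0.050835 = 0.456800.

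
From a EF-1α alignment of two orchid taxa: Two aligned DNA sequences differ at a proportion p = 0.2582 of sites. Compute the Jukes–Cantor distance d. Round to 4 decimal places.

0.3165

d = −(3/4) ln(1 − 4p/3) = −0.75 ln(1 − 0.344267) = −0.75 ln(0.655733)
  = −0.75 × (-0.422002) = 0.316502 substitutions/site.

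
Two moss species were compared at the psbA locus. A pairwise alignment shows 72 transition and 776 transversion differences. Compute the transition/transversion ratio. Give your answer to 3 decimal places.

0.093

R = 72/776 = 0.092783… ≈ 0.093 (to 3 d.p.).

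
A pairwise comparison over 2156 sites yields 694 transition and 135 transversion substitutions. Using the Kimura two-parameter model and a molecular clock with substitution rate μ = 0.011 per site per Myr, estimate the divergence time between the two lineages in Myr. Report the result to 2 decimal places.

29.37

P = 694/2156 ≈ 0.321892 and Q = 135/2156 ≈ 0.062616.
Under the Kimura two-parameter model, d = −½ ln(1 − 2P − Q) − ¼ ln(1 − 2Q).
1 − 2P − Q = 0.2936, giving −½ ln(0.2936) = 0.612768.
1 − 2Q = 0.874768, giving −¼ ln(0.874768) = 0.033449.
d = 0.612768 + 0.033449 = 0.646217.
Under a molecular clock d = 2μt, so t = d/(2μ) = 0.646217 / (2 × 0.011) = 29.37 Myr.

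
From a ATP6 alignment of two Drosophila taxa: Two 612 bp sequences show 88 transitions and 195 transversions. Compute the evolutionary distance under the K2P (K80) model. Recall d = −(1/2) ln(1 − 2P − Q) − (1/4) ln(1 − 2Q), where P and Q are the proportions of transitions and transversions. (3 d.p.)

0.719

P = 88/612 ≈ 0.143791 and Q = 195/612 ≈ 0.318627.
Under the Kimura two-parameter model, d = −½ ln(1 − 2P − Q) − ¼ ln(1 − 2Q).
1 − 2P − Q = 0.393791, giving −½ ln(0.393791) = 0.465967.
1 − 2Q = 0.362746, giving −¼ ln(0.362746) = 0.253513.
d = 0.465967 + 0.253513 = 0.719480.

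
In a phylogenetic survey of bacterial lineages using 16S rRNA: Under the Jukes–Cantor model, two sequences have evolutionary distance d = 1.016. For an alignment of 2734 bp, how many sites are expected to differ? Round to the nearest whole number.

Invert JC69: p = (3/4)(1 − e^(−4d/3)) = 0.75 × (1 − e^(-1.354667)) = 0.75 × (1 − 0.258033) = 0.556475.
Expected differing sites = pL ≈ 0.556475 × 2734 = 1521.40265 ≈ 1521.

1521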